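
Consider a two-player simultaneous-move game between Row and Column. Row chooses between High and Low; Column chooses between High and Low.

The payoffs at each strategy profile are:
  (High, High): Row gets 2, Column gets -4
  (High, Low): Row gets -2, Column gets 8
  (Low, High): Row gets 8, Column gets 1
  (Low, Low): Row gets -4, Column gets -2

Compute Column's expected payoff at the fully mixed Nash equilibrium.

0

First find p, the probability Row plays High, from Column's indifference between High and Low: −4p + (1−p) = 8p − 2(1−p), giving p = 1/5.
Since Column is indifferent in equilibrium, Column's expected payoff equals the payoff from either column against (1/5, 4/5). Using High: −4(1/5) + (4/5) = 0.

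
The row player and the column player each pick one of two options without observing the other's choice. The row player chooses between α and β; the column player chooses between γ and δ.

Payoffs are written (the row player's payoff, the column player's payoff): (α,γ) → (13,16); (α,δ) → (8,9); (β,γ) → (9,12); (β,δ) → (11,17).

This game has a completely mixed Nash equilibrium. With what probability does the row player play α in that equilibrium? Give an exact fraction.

5/12

Let x be the probability that the row player plays α. In a completely mixed equilibrium, the column player must be indifferent between γ and δ.
The column player's expected payoff from γ is 16x + 12(1−x); from δ it is 9x + 17(1−x).
Setting these equal: 4x + 12 = −8x + 17, so x = 5/12.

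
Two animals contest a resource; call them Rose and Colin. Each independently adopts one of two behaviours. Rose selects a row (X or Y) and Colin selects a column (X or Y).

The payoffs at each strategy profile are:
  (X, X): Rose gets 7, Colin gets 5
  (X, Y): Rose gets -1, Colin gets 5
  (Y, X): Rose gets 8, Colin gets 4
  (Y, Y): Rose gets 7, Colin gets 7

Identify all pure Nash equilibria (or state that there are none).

(X, X): Rose prefers Y (8 > 7) — not an equilibrium.
(X, Y): Rose prefers Y (7 > -1) — not an equilibrium.
(Y, X): Colin prefers Y (7 > 4) — not an equilibrium.
(Y, Y): Rose gets 7 ≥ -1 from X, and Colin gets 7 ≥ 4 from X — Nash equilibrium.

(Y, Y)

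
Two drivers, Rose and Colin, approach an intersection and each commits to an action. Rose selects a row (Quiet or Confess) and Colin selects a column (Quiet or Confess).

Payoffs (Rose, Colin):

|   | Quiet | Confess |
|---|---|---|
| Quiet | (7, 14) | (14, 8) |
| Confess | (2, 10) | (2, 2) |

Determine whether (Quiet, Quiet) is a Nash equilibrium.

Yes

At (Quiet, Quiet), Rose earns 7; switching to Confess would give 2, so Rose has no profitable deviation.
Colin earns 14; switching to Confess would give 8, so Colin has no profitable deviation.
Neither player can gain by a unilateral deviation, so this profile is a Nash equilibrium.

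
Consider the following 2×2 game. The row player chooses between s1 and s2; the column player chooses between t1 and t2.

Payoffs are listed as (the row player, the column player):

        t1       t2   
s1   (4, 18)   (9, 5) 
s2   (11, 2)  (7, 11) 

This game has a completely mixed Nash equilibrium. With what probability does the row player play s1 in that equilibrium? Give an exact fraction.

Let p be the probability that the row player plays s1. In a completely mixed equilibrium, the column player must be indifferent between t1 and t2.
The column player's expected payoff from t1 is 18p + 2(1−p); from t2 it is 5p + 11(1−p).
Setting these equal: 16p + 2 = −6p + 11, so p = 9/22.

9/22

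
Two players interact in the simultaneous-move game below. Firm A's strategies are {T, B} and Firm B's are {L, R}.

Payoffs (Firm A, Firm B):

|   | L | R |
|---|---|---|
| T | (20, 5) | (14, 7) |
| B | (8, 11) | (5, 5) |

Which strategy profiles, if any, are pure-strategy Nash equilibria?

(T, L): Firm B prefers R (7 > 5) — not an equilibrium.
(T, R): Firm A gets 14 ≥ 5 from B, and Firm B gets 7 ≥ 5 from L — Nash equilibrium.
(B, L): Firm A prefers T (20 > 8) — not an equilibrium.
(B, R): Firm A prefers T (14 > 5); Firm B prefers L (11 > 5) — not an equilibrium.

(T, R)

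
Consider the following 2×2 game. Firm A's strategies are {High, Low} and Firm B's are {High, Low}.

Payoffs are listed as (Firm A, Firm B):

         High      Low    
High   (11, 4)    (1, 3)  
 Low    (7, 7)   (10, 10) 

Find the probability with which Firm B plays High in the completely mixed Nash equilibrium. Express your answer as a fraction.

9/13

Let q be the probability that Firm B plays High. In a completely mixed equilibrium, Firm A must be indifferent between High and Low.
Firm A's expected payoff from High is 11q + (1−q); from Low it is 7q + 10(1−q).
Setting these equal: 10q + 1 = −3q + 10, so q = 9/13.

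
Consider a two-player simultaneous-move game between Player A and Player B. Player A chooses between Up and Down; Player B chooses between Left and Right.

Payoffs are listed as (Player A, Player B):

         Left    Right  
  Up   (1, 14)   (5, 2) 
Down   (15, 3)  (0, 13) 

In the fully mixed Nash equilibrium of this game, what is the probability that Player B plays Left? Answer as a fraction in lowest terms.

Let q be the probability that Player B plays Left. In a completely mixed equilibrium, Player A must be indifferent between Up and Down.
Player A's expected payoff from Up is q + 5(1−q); from Down it is 15q.
Setting these equal: −4q + 5 = 15q, so q = 5/19.

5/19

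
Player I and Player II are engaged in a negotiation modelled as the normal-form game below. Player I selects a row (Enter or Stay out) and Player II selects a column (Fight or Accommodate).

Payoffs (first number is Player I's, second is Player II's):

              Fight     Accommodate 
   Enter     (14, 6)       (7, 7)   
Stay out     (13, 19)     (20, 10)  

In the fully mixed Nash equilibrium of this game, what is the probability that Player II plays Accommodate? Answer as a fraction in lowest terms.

1/14

Let y be the probability that Player II plays Fight. In a completely mixed equilibrium, Player I must be indifferent between Enter and Stay out.
Player I's expected payoff from Enter is 14y + 7(1−y); from Stay out it is 13y + 20(1−y).
Setting these equal: 7y + 7 = −7y + 20, so y = 13/14.
Therefore Player II plays Accommodate with probability 1 − 13/14 = 1/14.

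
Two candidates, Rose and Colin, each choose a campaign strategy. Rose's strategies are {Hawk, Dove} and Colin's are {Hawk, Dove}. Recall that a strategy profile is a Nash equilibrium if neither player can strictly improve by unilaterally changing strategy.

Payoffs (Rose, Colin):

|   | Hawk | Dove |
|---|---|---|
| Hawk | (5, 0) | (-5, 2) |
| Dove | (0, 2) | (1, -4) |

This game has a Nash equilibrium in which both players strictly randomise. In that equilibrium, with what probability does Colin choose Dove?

5/11

Let y be the probability that Colin plays Hawk. In a completely mixed equilibrium, Rose must be indifferent between Hawk and Dove.
Rose's expected payoff from Hawk is 5y − 5(1−y); from Dove it is (1−y).
Setting these equal: 10y − 5 = −y + 1, so y = 6/11.
Therefore Colin plays Dove with probability 1 − 6/11 = 5/11.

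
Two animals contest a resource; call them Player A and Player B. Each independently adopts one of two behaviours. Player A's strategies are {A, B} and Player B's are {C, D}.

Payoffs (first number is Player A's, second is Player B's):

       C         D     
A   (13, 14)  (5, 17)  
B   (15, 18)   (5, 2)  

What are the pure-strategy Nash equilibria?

(A, D) and (B, C)

(A, C): Player A prefers B (15 > 13); Player B prefers D (17 > 14) — not an equilibrium.
(A, D): Player A gets 5 ≥ 5 from B, and Player B gets 17 ≥ 14 from C — Nash equilibrium.
(B, C): Player A gets 15 ≥ 13 from A, and Player B gets 18 ≥ 2 from D — Nash equilibrium.
(B, D): Player B prefers C (18 > 2) — not an equilibrium.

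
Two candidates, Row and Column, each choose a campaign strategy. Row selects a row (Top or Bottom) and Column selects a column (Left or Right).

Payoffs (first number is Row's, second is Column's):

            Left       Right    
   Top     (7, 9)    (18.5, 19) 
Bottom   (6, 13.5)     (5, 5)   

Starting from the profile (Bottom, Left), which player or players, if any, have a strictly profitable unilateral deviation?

Row

Row at (Bottom, Left) earns 6; deviating to Top yields 7 — a strict improvement.
Column earns 13.5; deviating to Right yields 5 — not better.
Only Row has a strictly profitable deviation.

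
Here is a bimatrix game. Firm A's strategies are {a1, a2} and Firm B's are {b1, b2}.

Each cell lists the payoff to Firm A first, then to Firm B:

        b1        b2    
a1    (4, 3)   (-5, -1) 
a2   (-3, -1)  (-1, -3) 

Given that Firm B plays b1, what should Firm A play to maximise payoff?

Against b1, Firm A earns 4 from a1 and -3 from a2.
So a1 is the best response.

a1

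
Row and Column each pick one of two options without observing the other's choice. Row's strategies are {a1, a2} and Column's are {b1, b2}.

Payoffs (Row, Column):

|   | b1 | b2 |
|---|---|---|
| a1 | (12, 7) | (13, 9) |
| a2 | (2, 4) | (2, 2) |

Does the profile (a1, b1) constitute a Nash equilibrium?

No

At (a1, b1), Row earns 12; switching to a2 would give 2, so Row has no profitable deviation.
Column earns 7; switching to b2 would give 9, so Column would deviate.
Since at least one player can profitably deviate, this is not a Nash equilibrium.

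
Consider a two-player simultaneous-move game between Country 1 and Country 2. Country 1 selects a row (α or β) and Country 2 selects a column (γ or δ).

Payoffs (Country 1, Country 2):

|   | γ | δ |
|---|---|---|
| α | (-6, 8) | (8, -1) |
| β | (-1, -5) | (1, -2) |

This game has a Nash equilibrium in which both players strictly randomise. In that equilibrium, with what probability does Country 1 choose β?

Let p be the probability that Country 1 plays α. In a completely mixed equilibrium, Country 2 must be indifferent between γ and δ.
Country 2's expected payoff from γ is 8p − 5(1−p); from δ it is −p − 2(1−p).
Setting these equal: 13p − 5 = p − 2, so p = 1/4.
Therefore Country 1 plays β with probability 1 − 1/4 = 3/4.

3/4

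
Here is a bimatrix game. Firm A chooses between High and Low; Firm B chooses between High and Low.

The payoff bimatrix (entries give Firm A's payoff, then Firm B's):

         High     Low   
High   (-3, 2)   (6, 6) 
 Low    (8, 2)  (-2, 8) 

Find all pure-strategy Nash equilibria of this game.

(High, Low)

(High, High): Firm A prefers Low (8 > -3); Firm B prefers Low (6 > 2) — not an equilibrium.
(High, Low): Firm A gets 6 ≥ -2 from Low, and Firm B gets 6 ≥ 2 from High — Nash equilibrium.
(Low, High): Firm B prefers Low (8 > 2) — not an equilibrium.
(Low, Low): Firm A prefers High (6 > -2) — not an equilibrium.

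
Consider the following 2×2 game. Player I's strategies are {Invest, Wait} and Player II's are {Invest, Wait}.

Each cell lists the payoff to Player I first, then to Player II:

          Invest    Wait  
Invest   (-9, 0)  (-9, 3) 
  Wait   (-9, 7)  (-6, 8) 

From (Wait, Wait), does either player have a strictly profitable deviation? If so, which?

Player I at (Wait, Wait) earns -6; deviating to Invest yields -9 — not better.
Player II earns 8; deviating to Invest yields 7 — not better.
Neither player can strictly improve; the profile is a Nash equilibrium.

Neither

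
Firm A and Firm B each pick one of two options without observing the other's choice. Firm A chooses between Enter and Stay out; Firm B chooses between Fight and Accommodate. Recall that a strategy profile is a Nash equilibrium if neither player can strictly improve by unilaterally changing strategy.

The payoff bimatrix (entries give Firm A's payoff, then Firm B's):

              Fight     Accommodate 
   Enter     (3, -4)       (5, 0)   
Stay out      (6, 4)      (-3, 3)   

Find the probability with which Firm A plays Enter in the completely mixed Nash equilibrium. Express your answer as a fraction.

Let x be the probability that Firm A plays Enter. In a completely mixed equilibrium, Firm B must be indifferent between Fight and Accommodate.
Firm B's expected payoff from Fight is −4x + 4(1−x); from Accommodate it is 3(1−x).
Setting these equal: −8x + 4 = −3x + 3, so x = 1/5.

1/5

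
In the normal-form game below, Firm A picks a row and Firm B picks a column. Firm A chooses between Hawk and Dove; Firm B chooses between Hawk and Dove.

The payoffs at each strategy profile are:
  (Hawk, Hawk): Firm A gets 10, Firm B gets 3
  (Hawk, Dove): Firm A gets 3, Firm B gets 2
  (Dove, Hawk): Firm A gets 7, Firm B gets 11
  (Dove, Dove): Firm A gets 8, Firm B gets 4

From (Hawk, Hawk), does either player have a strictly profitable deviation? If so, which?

Neither

Firm A at (Hawk, Hawk) earns 10; deviating to Dove yields 7 — not better.
Firm B earns 3; deviating to Dove yields 2 — not better.
Neither player can strictly improve; the profile is a Nash equilibrium.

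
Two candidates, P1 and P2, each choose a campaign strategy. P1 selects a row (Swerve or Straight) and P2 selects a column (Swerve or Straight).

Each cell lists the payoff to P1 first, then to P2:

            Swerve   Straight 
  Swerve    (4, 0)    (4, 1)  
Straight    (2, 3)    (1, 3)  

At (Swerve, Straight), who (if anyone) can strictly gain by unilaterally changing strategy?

P1 at (Swerve, Straight) earns 4; deviating to Straight yields 1 — not better.
P2 earns 1; deviating to Swerve yields 0 — not better.
Neither player can strictly improve; the profile is a Nash equilibrium.

Neither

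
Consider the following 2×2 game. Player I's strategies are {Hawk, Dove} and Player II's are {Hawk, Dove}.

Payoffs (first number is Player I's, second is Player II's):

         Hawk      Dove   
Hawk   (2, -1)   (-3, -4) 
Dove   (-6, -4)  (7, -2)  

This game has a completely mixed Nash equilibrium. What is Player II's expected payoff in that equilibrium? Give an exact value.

First find p, the probability Player I plays Hawk, from Player II's indifference between Hawk and Dove: −p − 4(1−p) = −4p − 2(1−p), giving p = 2/5.
Since Player II is indifferent in equilibrium, Player II's expected payoff equals the payoff from either column against (2/5, 3/5). Using Hawk: −(2/5) − 4(3/5) = -14/5.

-14/5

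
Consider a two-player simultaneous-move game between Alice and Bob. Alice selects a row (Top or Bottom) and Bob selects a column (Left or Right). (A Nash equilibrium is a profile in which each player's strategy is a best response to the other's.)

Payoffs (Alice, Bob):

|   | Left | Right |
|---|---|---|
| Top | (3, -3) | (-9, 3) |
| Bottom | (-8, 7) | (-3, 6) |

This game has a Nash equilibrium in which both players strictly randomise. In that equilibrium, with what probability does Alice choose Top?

1/7

Let p be the probability that Alice plays Top. In a completely mixed equilibrium, Bob must be indifferent between Left and Right.
Bob's expected payoff from Left is −3p + 7(1−p); from Right it is 3p + 6(1−p).
Setting these equal: −10p + 7 = −3p + 6, so p = 1/7.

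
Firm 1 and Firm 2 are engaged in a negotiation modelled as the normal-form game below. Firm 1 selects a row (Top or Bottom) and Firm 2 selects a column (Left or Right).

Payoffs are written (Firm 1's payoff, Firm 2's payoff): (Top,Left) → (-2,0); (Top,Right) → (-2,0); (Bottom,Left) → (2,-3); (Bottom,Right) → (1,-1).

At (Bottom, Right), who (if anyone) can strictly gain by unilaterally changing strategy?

Neither

Firm 1 at (Bottom, Right) earns 1; deviating to Top yields -2 — not better.
Firm 2 earns -1; deviating to Left yields -3 — not better.
Neither player can strictly improve; the profile is a Nash equilibrium.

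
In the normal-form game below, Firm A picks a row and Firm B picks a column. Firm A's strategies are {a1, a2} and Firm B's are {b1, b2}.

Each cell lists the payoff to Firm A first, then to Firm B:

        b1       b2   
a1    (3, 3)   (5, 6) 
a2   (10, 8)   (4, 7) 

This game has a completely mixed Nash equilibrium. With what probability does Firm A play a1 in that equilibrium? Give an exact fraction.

Let x be the probability that Firm A plays a1. In a completely mixed equilibrium, Firm B must be indifferent between b1 and b2.
Firm B's expected payoff from b1 is 3x + 8(1−x); from b2 it is 6x + 7(1−x).
Setting these equal: −5x + 8 = −x + 7, so x = 1/4.

1/4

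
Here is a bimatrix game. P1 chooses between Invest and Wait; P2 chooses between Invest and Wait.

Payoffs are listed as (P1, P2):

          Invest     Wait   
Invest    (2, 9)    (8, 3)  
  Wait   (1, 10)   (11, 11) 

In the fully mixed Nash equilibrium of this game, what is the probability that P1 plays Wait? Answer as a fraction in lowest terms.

6/7

Let r be the probability that P1 plays Invest. In a completely mixed equilibrium, P2 must be indifferent between Invest and Wait.
P2's expected payoff from Invest is 9r + 10(1−r); from Wait it is 3r + 11(1−r).
Setting these equal: −r + 10 = −8r + 11, so r = 1/7.
Therefore P1 plays Wait with probability 1 − 1/7 = 6/7.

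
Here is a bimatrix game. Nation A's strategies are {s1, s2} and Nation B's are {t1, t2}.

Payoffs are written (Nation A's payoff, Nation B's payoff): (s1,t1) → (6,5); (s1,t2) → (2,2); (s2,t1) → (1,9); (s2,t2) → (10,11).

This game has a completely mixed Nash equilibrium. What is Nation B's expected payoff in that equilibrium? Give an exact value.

First find p, the probability Nation A plays s1, from Nation B's indifference between t1 and t2: 5p + 9(1−p) = 2p + 11(1−p), giving p = 2/5.
Since Nation B is indifferent in equilibrium, Nation B's expected payoff equals the payoff from either column against (2/5, 3/5). Using t1: 5(2/5) + 9(3/5) = 37/5.

37/5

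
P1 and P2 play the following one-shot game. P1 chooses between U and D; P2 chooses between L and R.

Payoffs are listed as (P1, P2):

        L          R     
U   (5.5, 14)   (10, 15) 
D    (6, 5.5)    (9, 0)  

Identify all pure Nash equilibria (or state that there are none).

(U, R) and (D, L)

(U, L): P1 prefers D (6 > 5.5); P2 prefers R (15 > 14) — not an equilibrium.
(U, R): P1 gets 10 ≥ 9 from D, and P2 gets 15 ≥ 14 from L — Nash equilibrium.
(D, L): P1 gets 6 ≥ 5.5 from U, and P2 gets 5.5 ≥ 0 from R — Nash equilibrium.
(D, R): P1 prefers U (10 > 9); P2 prefers L (5.5 > 0) — not an equilibrium.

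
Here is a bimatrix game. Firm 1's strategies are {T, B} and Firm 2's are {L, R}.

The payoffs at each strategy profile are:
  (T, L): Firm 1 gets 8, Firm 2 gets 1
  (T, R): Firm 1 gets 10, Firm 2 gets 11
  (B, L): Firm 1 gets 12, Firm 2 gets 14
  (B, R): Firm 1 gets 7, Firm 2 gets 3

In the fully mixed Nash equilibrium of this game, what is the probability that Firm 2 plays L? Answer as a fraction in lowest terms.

Let q be the probability that Firm 2 plays L. In a completely mixed equilibrium, Firm 1 must be indifferent between T and B.
Firm 1's expected payoff from T is 8q + 10(1−q); from B it is 12q + 7(1−q).
Setting these equal: −2q + 10 = 5q + 7, so q = 3/7.

3/7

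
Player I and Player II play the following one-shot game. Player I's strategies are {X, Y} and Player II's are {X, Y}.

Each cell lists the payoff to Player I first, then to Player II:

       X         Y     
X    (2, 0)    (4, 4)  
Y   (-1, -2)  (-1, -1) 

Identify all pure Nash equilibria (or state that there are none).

(X, Y)

(X, X): Player II prefers Y (4 > 0) — not an equilibrium.
(X, Y): Player I gets 4 ≥ -1 from Y, and Player II gets 4 ≥ 0 from X — Nash equilibrium.
(Y, X): Player I prefers X (2 > -1); Player II prefers Y (-1 > -2) — not an equilibrium.
(Y, Y): Player I prefers X (4 > -1) — not an equilibrium.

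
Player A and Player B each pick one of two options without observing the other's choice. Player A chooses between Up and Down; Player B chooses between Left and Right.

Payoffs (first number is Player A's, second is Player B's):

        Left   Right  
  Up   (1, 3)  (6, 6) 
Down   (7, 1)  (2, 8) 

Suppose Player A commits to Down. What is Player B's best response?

Against Down, Player B earns 1 from Left and 8 from Right.
So Right is the best response.

Right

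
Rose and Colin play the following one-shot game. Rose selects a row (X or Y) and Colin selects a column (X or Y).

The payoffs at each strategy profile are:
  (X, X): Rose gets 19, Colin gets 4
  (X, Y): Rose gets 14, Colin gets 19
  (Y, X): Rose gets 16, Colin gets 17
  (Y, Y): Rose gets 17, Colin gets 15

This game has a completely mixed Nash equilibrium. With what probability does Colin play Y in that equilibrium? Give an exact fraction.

Let y be the probability that Colin plays X. In a completely mixed equilibrium, Rose must be indifferent between X and Y.
Rose's expected payoff from X is 19y + 14(1−y); from Y it is 16y + 17(1−y).
Setting these equal: 5y + 14 = −y + 17, so y = 1/2.
Therefore Colin plays Y with probability 1 − 1/2 = 1/2.

1/2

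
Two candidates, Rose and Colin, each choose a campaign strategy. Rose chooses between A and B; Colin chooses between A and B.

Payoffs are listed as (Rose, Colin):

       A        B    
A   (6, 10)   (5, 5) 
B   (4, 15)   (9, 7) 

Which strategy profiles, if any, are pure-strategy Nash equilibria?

(A, A): Rose gets 6 ≥ 4 from B, and Colin gets 10 ≥ 5 from B — Nash equilibrium.
(A, B): Rose prefers B (9 > 5); Colin prefers A (10 > 5) — not an equilibrium.
(B, A): Rose prefers A (6 > 4) — not an equilibrium.
(B, B): Colin prefers A (15 > 7) — not an equilibrium.

(A, A)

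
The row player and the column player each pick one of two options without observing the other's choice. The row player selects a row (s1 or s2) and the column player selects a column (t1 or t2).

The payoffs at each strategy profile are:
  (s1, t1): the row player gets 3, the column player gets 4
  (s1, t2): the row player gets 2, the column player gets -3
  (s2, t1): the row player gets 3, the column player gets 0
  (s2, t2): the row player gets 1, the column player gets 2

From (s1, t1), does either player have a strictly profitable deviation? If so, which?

Neither

The row player at (s1, t1) earns 3; deviating to s2 yields 3 — not better.
The column player earns 4; deviating to t2 yields -3 — not better.
Neither player can strictly improve; the profile is a Nash equilibrium.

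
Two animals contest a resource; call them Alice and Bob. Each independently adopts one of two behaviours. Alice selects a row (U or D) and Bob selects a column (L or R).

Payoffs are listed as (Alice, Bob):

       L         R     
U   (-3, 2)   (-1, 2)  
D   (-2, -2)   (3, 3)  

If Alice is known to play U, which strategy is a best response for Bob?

Against U, Bob earns 2 from L and 2 from R.
So either strategy is a best response.

either — both L and R are best responses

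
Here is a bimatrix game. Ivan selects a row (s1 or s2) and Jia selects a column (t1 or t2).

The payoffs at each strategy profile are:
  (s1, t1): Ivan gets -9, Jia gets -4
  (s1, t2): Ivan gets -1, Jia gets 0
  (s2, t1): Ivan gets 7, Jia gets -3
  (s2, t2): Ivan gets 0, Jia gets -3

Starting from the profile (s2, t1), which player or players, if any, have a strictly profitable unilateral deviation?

Ivan at (s2, t1) earns 7; deviating to s1 yields -9 — not better.
Jia earns -3; deviating to t2 yields -3 — not better.
Neither player can strictly improve; the profile is a Nash equilibrium.

Neither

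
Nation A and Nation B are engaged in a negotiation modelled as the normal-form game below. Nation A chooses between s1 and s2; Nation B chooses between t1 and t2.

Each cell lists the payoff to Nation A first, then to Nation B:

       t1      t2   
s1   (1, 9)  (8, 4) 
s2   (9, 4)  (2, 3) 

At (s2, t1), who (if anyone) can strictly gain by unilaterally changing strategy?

Neither

Nation A at (s2, t1) earns 9; deviating to s1 yields 1 — not better.
Nation B earns 4; deviating to t2 yields 3 — not better.
Neither player can strictly improve; the profile is a Nash equilibrium.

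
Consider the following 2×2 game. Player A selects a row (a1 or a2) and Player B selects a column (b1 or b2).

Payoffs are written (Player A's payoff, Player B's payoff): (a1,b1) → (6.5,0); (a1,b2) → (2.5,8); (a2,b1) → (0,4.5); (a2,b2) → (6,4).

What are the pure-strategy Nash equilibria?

none

(a1, b1): Player B prefers b2 (8 > 0) — not an equilibrium.
(a1, b2): Player A prefers a2 (6 > 2.5) — not an equilibrium.
(a2, b1): Player A prefers a1 (6.5 > 0) — not an equilibrium.
(a2, b2): Player B prefers b1 (4.5 > 4) — not an equilibrium.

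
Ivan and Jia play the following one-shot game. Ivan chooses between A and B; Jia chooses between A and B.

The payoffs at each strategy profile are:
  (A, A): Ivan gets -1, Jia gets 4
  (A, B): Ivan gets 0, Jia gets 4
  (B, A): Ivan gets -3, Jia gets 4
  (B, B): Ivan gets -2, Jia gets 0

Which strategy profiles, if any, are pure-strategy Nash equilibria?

(A, A) and (A, B)

(A, A): Ivan gets -1 ≥ -3 from B, and Jia gets 4 ≥ 4 from B — Nash equilibrium.
(A, B): Ivan gets 0 ≥ -2 from B, and Jia gets 4 ≥ 4 from A — Nash equilibrium.
(B, A): Ivan prefers A (-1 > -3) — not an equilibrium.
(B, B): Ivan prefers A (0 > -2); Jia prefers A (4 > 0) — not an equilibrium.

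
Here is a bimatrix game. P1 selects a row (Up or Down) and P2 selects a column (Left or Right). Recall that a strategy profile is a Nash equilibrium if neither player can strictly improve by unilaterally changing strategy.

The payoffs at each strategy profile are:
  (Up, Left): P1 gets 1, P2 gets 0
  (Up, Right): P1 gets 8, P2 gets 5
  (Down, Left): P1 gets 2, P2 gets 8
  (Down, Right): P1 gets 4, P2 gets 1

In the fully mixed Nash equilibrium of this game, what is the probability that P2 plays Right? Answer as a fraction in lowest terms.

1/5

Let y be the probability that P2 plays Left. In a completely mixed equilibrium, P1 must be indifferent between Up and Down.
P1's expected payoff from Up is y + 8(1−y); from Down it is 2y + 4(1−y).
Setting these equal: −7y + 8 = −2y + 4, so y = 4/5.
Therefore P2 plays Right with probability 1 − 4/5 = 1/5.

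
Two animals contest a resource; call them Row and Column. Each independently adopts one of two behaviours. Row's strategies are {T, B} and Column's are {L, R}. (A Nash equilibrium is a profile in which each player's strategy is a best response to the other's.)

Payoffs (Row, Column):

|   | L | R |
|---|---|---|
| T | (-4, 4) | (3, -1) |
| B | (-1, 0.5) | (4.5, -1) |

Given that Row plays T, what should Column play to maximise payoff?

L

Against T, Column earns 4 from L and -1 from R.
So L is the best response.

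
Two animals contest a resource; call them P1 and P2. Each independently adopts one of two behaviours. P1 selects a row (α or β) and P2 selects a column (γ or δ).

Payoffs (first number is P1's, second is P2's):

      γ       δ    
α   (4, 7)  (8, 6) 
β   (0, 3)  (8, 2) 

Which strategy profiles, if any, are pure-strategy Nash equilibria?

(α, γ)

(α, γ): P1 gets 4 ≥ 0 from β, and P2 gets 7 ≥ 6 from δ — Nash equilibrium.
(α, δ): P2 prefers γ (7 > 6) — not an equilibrium.
(β, γ): P1 prefers α (4 > 0) — not an equilibrium.
(β, δ): P2 prefers γ (3 > 2) — not an equilibrium.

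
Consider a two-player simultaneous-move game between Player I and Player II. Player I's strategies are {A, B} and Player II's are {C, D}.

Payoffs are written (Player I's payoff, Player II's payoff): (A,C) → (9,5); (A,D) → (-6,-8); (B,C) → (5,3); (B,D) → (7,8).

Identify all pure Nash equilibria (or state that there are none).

(A, C) and (B, D)

(A, C): Player I gets 9 ≥ 5 from B, and Player II gets 5 ≥ -8 from D — Nash equilibrium.
(A, D): Player I prefers B (7 > -6); Player II prefers C (5 > -8) — not an equilibrium.
(B, C): Player I prefers A (9 > 5); Player II prefers D (8 > 3) — not an equilibrium.
(B, D): Player I gets 7 ≥ -6 from A, and Player II gets 8 ≥ 3 from C — Nash equilibrium.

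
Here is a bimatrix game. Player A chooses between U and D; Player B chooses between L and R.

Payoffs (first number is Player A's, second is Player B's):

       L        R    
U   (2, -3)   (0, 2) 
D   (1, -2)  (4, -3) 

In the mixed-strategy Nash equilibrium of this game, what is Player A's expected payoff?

First find q, the probability Player B plays L, from Player A's indifference between U and D: 2q = q + 4(1−q), giving q = 4/5.
Since Player A is indifferent in equilibrium, Player A's expected payoff equals the payoff from either row against (4/5, 1/5). Using U: 2(4/5) = 8/5.

8/5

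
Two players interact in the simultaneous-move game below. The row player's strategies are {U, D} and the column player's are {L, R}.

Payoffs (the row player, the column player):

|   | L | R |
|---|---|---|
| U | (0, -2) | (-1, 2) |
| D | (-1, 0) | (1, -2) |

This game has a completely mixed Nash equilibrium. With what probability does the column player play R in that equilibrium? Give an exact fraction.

1/3

Let q be the probability that the column player plays L. In a completely mixed equilibrium, the row player must be indifferent between U and D.
The row player's expected payoff from U is −(1−q); from D it is −q + (1−q).
Setting these equal: q − 1 = −2q + 1, so q = 2/3.
Therefore the column player plays R with probability 1 − 2/3 = 1/3.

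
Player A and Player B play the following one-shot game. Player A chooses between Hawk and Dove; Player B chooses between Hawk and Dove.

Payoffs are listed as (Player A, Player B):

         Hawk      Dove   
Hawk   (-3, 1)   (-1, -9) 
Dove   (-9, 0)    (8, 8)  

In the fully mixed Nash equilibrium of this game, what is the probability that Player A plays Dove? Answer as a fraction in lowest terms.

5/9

Let p be the probability that Player A plays Hawk. In a completely mixed equilibrium, Player B must be indifferent between Hawk and Dove.
Player B's expected payoff from Hawk is p; from Dove it is −9p + 8(1−p).
Setting these equal: p = −17p + 8, so p = 4/9.
Therefore Player A plays Dove with probability 1 − 4/9 = 5/9.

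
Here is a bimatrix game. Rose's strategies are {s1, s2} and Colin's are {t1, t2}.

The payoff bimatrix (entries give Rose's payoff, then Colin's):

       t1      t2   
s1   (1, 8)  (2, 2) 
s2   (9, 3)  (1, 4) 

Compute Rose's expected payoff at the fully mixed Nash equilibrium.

First find q, the probability Colin plays t1, from Rose's indifference between s1 and s2: q + 2(1−q) = 9q + (1−q), giving q = 1/9.
Since Rose is indifferent in equilibrium, Rose's expected payoff equals the payoff from either row against (1/9, 8/9). Using s1: (1/9) + 2(8/9) = 17/9.

17/9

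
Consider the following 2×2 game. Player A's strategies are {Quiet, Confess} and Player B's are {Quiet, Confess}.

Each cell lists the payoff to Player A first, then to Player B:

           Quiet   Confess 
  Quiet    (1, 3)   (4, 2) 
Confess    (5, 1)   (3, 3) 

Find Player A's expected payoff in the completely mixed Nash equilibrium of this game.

First find q, the probability Player B plays Quiet, from Player A's indifference between Quiet and Confess: q + 4(1−q) = 5q + 3(1−q), giving q = 1/5.
Since Player A is indifferent in equilibrium, Player A's expected payoff equals the payoff from either row against (1/5, 4/5). Using Quiet: (1/5) + 4(4/5) = 17/5.

17/5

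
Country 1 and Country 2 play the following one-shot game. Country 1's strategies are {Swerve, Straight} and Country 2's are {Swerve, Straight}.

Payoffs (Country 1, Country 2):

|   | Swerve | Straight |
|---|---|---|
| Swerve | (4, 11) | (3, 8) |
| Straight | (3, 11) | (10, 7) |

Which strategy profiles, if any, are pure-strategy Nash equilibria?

(Swerve, Swerve)

(Swerve, Swerve): Country 1 gets 4 ≥ 3 from Straight, and Country 2 gets 11 ≥ 8 from Straight — Nash equilibrium.
(Swerve, Straight): Country 1 prefers Straight (10 > 3); Country 2 prefers Swerve (11 > 8) — not an equilibrium.
(Straight, Swerve): Country 1 prefers Swerve (4 > 3) — not an equilibrium.
(Straight, Straight): Country 2 prefers Swerve (11 > 7) — not an equilibrium.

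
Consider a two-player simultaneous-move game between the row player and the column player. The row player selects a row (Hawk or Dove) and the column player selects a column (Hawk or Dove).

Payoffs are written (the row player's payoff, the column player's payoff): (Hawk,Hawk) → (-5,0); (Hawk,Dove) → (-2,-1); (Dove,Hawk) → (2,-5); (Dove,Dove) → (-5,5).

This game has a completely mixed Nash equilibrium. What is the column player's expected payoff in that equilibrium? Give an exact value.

-5/11

First find p, the probability the row player plays Hawk, from the column player's indifference between Hawk and Dove: −5(1−p) = −p + 5(1−p), giving p = 10/11.
Since the column player is indifferent in equilibrium, the column player's expected payoff equals the payoff from either column against (10/11, 1/11). Using Hawk: −5(1/11) = -5/11.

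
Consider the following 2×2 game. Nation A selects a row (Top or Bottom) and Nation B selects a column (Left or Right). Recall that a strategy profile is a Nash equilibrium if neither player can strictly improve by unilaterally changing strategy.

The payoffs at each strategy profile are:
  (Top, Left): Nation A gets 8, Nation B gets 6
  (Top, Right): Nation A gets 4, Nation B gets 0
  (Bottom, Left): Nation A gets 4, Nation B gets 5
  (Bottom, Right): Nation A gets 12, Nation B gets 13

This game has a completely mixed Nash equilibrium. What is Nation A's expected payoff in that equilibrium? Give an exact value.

First find y, the probability Nation B plays Left, from Nation A's indifference between Top and Bottom: 8y + 4(1−y) = 4y + 12(1−y), giving y = 2/3.
Since Nation A is indifferent in equilibrium, Nation A's expected payoff equals the payoff from either row against (2/3, 1/3). Using Top: 8(2/3) + 4(1/3) = 20/3.

20/3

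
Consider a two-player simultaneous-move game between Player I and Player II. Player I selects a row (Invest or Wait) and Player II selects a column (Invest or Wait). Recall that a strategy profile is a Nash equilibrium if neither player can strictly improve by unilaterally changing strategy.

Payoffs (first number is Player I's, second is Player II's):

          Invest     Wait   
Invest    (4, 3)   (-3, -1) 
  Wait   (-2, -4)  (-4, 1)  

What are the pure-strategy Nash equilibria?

(Invest, Invest)

(Invest, Invest): Player I gets 4 ≥ -2 from Wait, and Player II gets 3 ≥ -1 from Wait — Nash equilibrium.
(Invest, Wait): Player II prefers Invest (3 > -1) — not an equilibrium.
(Wait, Invest): Player I prefers Invest (4 > -2); Player II prefers Wait (1 > -4) — not an equilibrium.
(Wait, Wait): Player I prefers Invest (-3 > -4) — not an equilibrium.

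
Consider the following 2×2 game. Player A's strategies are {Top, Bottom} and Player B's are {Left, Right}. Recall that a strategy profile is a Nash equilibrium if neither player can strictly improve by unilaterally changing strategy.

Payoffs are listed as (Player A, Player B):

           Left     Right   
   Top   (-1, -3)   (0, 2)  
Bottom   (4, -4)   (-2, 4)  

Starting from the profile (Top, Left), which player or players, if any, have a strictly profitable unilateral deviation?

Player A at (Top, Left) earns -1; deviating to Bottom yields 4 — a strict improvement.
Player B earns -3; deviating to Right yields 2 — a strict improvement.
Both Player A and Player B have strictly profitable deviations.

Both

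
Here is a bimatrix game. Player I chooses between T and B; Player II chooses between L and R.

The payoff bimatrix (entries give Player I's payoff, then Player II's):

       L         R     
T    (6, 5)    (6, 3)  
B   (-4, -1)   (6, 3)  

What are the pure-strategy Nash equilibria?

(T, L): Player I gets 6 ≥ -4 from B, and Player II gets 5 ≥ 3 from R — Nash equilibrium.
(T, R): Player II prefers L (5 > 3) — not an equilibrium.
(B, L): Player I prefers T (6 > -4); Player II prefers R (3 > -1) — not an equilibrium.
(B, R): Player I gets 6 ≥ 6 from T, and Player II gets 3 ≥ -1 from L — Nash equilibrium.

(T, L) and (B, R)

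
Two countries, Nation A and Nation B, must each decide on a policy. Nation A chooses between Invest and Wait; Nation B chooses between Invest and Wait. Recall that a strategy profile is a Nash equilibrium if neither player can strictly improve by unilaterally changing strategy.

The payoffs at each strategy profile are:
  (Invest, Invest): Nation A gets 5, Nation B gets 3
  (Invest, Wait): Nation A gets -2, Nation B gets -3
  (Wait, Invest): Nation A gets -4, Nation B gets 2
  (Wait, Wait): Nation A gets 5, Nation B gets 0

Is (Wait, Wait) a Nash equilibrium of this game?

No

At (Wait, Wait), Nation A earns 5; switching to Invest would give -2, so Nation A has no profitable deviation.
Nation B earns 0; switching to Invest would give 2, so Nation B would deviate.
Since at least one player can profitably deviate, this is not a Nash equilibrium.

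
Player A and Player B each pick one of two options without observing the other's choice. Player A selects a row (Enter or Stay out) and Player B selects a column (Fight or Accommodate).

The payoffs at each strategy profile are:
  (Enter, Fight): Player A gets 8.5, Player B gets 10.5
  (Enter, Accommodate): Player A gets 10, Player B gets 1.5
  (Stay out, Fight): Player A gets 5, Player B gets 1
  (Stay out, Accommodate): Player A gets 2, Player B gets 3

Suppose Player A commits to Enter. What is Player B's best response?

Fight

Against Enter, Player B earns 10.5 from Fight and 1.5 from Accommodate.
So Fight is the best response.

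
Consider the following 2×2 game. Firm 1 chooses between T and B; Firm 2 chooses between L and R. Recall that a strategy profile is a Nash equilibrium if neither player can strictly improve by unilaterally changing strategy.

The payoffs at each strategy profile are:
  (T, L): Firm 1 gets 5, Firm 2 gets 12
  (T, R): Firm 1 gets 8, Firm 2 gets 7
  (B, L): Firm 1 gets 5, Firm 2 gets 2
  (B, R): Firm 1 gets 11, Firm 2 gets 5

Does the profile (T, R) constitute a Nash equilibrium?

No

At (T, R), Firm 1 earns 8; switching to B would give 11, so Firm 1 would deviate.
Firm 2 earns 7; switching to L would give 12, so Firm 2 would deviate.
Since at least one player can profitably deviate, this is not a Nash equilibrium.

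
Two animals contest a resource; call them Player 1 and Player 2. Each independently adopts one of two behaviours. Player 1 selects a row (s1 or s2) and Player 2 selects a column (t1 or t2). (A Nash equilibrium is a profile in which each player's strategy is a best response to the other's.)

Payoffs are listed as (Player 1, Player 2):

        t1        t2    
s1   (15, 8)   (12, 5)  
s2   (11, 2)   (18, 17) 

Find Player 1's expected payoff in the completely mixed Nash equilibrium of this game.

69/5

First find q, the probability Player 2 plays t1, from Player 1's indifference between s1 and s2: 15q + 12(1−q) = 11q + 18(1−q), giving q = 3/5.
Since Player 1 is indifferent in equilibrium, Player 1's expected payoff equals the payoff from either row against (3/5, 2/5). Using s1: 15(3/5) + 12(2/5) = 69/5.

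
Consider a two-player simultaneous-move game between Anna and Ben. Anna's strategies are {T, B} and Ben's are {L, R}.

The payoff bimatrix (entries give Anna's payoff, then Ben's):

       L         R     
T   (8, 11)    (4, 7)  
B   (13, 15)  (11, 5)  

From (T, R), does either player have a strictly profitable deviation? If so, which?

Both

Anna at (T, R) earns 4; deviating to B yields 11 — a strict improvement.
Ben earns 7; deviating to L yields 11 — a strict improvement.
Both Anna and Ben have strictly profitable deviations.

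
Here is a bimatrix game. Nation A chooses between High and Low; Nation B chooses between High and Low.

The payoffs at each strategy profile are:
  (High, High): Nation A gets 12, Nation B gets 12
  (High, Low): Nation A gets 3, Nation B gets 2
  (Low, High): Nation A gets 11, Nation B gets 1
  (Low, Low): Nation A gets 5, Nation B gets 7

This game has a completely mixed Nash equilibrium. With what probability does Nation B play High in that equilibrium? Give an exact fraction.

Let q be the probability that Nation B plays High. In a completely mixed equilibrium, Nation A must be indifferent between High and Low.
Nation A's expected payoff from High is 12q + 3(1−q); from Low it is 11q + 5(1−q).
Setting these equal: 9q + 3 = 6q + 5, so q = 2/3.

2/3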